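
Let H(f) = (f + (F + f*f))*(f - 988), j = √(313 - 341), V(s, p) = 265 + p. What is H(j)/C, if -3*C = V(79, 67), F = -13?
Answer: -30360/83 + 3087*I*√7/166 ≈ -365.78 + 49.201*I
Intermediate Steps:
j = 2*I*√7 (j = √(-28) = 2*I*√7 ≈ 5.2915*I)
C = -332/3 (C = -(265 + 67)/3 = -⅓*332 = -332/3 ≈ -110.67)
H(f) = (-988 + f)*(-13 + f + f²) (H(f) = (f + (-13 + f*f))*(f - 988) = (f + (-13 + f²))*(-988 + f) = (-13 + f + f²)*(-988 + f) = (-988 + f)*(-13 + f + f²))
H(j)/C = (12844 + (2*I*√7)³ - 2002*I*√7 - 987*(2*I*√7)²)/(-332/3) = (12844 - 56*I*√7 - 2002*I*√7 - 987*(-28))*(-3/332) = (12844 - 56*I*√7 - 2002*I*√7 + 27636)*(-3/332) = (40480 - 2058*I*√7)*(-3/332) = -30360/83 + 3087*I*√7/166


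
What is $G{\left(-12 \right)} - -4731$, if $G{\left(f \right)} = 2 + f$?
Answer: $4721$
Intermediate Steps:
$G{\left(-12 \right)} - -4731 = \left(2 - 12\right) - -4731 = -10 + 4731 = 4721$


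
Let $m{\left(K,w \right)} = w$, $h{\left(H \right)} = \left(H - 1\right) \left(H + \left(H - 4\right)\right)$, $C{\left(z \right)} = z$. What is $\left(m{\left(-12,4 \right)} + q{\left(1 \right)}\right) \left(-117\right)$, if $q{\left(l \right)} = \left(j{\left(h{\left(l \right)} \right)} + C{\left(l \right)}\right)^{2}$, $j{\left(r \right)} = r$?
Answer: $-585$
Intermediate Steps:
$h{\left(H \right)} = \left(-1 + H\right) \left(-4 + 2 H\right)$ ($h{\left(H \right)} = \left(-1 + H\right) \left(H + \left(-4 + H\right)\right) = \left(-1 + H\right) \left(-4 + 2 H\right)$)
$q{\left(l \right)} = \left(4 - 5 l + 2 l^{2}\right)^{2}$ ($q{\left(l \right)} = \left(\left(4 - 6 l + 2 l^{2}\right) + l\right)^{2} = \left(4 - 5 l + 2 l^{2}\right)^{2}$)
$\left(m{\left(-12,4 \right)} + q{\left(1 \right)}\right) \left(-117\right) = \left(4 + \left(4 - 5 + 2 \cdot 1^{2}\right)^{2}\right) \left(-117\right) = \left(4 + \left(4 - 5 + 2 \cdot 1\right)^{2}\right) \left(-117\right) = \left(4 + \left(4 - 5 + 2\right)^{2}\right) \left(-117\right) = \left(4 + 1^{2}\right) \left(-117\right) = \left(4 + 1\right) \left(-117\right) = 5 \left(-117\right) = -585$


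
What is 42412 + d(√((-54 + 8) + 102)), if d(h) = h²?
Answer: 42468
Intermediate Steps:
42412 + d(√((-54 + 8) + 102)) = 42412 + (√((-54 + 8) + 102))² = 42412 + (√(-46 + 102))² = 42412 + (√56)² = 42412 + (2*√14)² = 42412 + 56 = 42468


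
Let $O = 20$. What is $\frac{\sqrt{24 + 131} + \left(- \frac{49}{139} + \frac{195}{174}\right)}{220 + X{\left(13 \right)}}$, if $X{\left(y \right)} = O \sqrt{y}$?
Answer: $\frac{68123}{17413920} - \frac{6193 \sqrt{13}}{17413920} - \frac{\sqrt{2015}}{2160} + \frac{11 \sqrt{155}}{2160} \approx 0.04525$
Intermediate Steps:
$X{\left(y \right)} = 20 \sqrt{y}$
$\frac{\sqrt{24 + 131} + \left(- \frac{49}{139} + \frac{195}{174}\right)}{220 + X{\left(13 \right)}} = \frac{\sqrt{24 + 131} + \left(- \frac{49}{139} + \frac{195}{174}\right)}{220 + 20 \sqrt{13}} = \frac{\sqrt{155} + \left(\left(-49\right) \frac{1}{139} + 195 \cdot \frac{1}{174}\right)}{220 + 20 \sqrt{13}} = \frac{\sqrt{155} + \left(- \frac{49}{139} + \frac{65}{58}\right)}{220 + 20 \sqrt{13}} = \frac{\sqrt{155} + \frac{6193}{8062}}{220 + 20 \sqrt{13}} = \frac{\frac{6193}{8062} + \sqrt{155}}{220 + 20 \sqrt{13}}$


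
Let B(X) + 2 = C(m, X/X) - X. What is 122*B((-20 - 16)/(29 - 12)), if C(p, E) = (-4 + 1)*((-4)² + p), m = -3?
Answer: -80642/17 ≈ -4743.6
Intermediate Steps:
C(p, E) = -48 - 3*p (C(p, E) = -3*(16 + p) = -48 - 3*p)
B(X) = -41 - X (B(X) = -2 + ((-48 - 3*(-3)) - X) = -2 + ((-48 + 9) - X) = -2 + (-39 - X) = -41 - X)
122*B((-20 - 16)/(29 - 12)) = 122*(-41 - (-20 - 16)/(29 - 12)) = 122*(-41 - (-36)/17) = 122*(-41 - 1*(-36/17)) = 122*(-41 + 36/17) = 122*(-661/17) = -80642/17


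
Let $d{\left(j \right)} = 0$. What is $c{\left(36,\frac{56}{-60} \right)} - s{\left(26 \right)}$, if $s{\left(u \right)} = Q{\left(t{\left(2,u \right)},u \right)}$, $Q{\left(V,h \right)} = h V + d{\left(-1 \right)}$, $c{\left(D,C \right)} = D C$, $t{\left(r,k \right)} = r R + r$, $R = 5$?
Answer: $- \frac{1728}{5} \approx -345.6$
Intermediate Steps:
$t{\left(r,k \right)} = 6 r$ ($t{\left(r,k \right)} = r 5 + r = 5 r + r = 6 r$)
$c{\left(D,C \right)} = C D$
$Q{\left(V,h \right)} = V h$ ($Q{\left(V,h \right)} = h V + 0 = V h + 0 = V h$)
$s{\left(u \right)} = 12 u$ ($s{\left(u \right)} = 6 \cdot 2 u = 12 u$)
$c{\left(36,\frac{56}{-60} \right)} - s{\left(26 \right)} = \frac{56}{-60} \cdot 36 - 12 \cdot 26 = 56 \left(- \frac{1}{60}\right) 36 - 312 = \left(- \frac{14}{15}\right) 36 - 312 = - \frac{168}{5} - 312 = - \frac{1728}{5}$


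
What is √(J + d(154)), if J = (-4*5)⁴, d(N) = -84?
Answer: 2*√39979 ≈ 399.90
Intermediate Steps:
J = 160000 (J = (-20)⁴ = 160000)
√(J + d(154)) = √(160000 - 84) = √159916 = 2*√39979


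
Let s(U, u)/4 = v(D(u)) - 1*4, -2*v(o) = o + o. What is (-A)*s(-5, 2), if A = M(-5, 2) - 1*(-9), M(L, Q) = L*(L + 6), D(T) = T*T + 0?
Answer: 128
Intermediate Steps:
D(T) = T**2 (D(T) = T**2 + 0 = T**2)
M(L, Q) = L*(6 + L)
v(o) = -o (v(o) = -(o + o)/2 = -o)
s(U, u) = -16 - 4*u**2 (s(U, u) = 4*(-u**2 - 1*4) = 4*(-u**2 - 4) = 4*(-4 - u**2) = -16 - 4*u**2)
A = 4 (A = -5*(6 - 5) - 1*(-9) = -5*1 + 9 = -5 + 9 = 4)
(-A)*s(-5, 2) = (-1*4)*(-16 - 4*2**2) = -4*(-16 - 4*4) = -4*(-16 - 16) = -4*(-32) = 128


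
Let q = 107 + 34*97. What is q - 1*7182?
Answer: -3777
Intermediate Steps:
q = 3405 (q = 107 + 3298 = 3405)
q - 1*7182 = 3405 - 1*7182 = 3405 - 7182 = -3777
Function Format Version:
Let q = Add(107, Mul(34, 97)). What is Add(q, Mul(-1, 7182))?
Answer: -3777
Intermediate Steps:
q = 3405 (q = Add(107, 3298) = 3405)
Add(q, Mul(-1, 7182)) = Add(3405, Mul(-1, 7182)) = Add(3405, -7182) = -3777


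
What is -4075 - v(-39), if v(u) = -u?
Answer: -4114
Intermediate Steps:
-4075 - v(-39) = -4075 - (-1)*(-39) = -4075 - 1*39 = -4075 - 39 = -4114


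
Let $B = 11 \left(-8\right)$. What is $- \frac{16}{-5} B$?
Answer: $- \frac{1408}{5} \approx -281.6$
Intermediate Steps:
$B = -88$
$- \frac{16}{-5} B = - \frac{16}{-5} \left(-88\right) = \left(-16\right) \left(- \frac{1}{5}\right) \left(-88\right) = \frac{16}{5} \left(-88\right) = - \frac{1408}{5}$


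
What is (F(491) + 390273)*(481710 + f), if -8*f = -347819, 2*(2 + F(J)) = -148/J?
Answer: 805103788257513/3928 ≈ 2.0497e+11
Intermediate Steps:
F(J) = -2 - 74/J (F(J) = -2 + (-148/J)/2 = -2 - 74/J)
f = 347819/8 (f = -⅛*(-347819) = 347819/8 ≈ 43477.)
(F(491) + 390273)*(481710 + f) = ((-2 - 74/491) + 390273)*(481710 + 347819/8) = ((-2 - 74*1/491) + 390273)*(4201499/8) = ((-2 - 74/491) + 390273)*(4201499/8) = (-1056/491 + 390273)*(4201499/8) = (191622987/491)*(4201499/8) = 805103788257513/3928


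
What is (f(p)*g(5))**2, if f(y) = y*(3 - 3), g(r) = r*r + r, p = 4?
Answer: 0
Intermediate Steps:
g(r) = r + r**2 (g(r) = r**2 + r = r + r**2)
f(y) = 0 (f(y) = y*0 = 0)
(f(p)*g(5))**2 = (0*(5*(1 + 5)))**2 = (0*(5*6))**2 = (0*30)**2 = 0**2 = 0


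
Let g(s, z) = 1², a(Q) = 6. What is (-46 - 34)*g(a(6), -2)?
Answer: -80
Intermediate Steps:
g(s, z) = 1
(-46 - 34)*g(a(6), -2) = (-46 - 34)*1 = -80*1 = -80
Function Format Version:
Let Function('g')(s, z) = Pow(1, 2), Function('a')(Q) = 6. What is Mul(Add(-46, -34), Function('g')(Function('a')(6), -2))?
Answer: -80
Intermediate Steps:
Function('g')(s, z) = 1
Mul(Add(-46, -34), Function('g')(Function('a')(6), -2)) = Mul(Add(-46, -34), 1) = Mul(-80, 1) = -80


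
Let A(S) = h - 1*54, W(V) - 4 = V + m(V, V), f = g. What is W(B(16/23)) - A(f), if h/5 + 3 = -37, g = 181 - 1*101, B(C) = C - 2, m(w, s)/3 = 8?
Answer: 6456/23 ≈ 280.70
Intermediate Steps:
m(w, s) = 24 (m(w, s) = 3*8 = 24)
B(C) = -2 + C
g = 80 (g = 181 - 101 = 80)
f = 80
h = -200 (h = -15 + 5*(-37) = -15 - 185 = -200)
W(V) = 28 + V (W(V) = 4 + (V + 24) = 4 + (24 + V) = 28 + V)
A(S) = -254 (A(S) = -200 - 1*54 = -200 - 54 = -254)
W(B(16/23)) - A(f) = (28 + (-2 + 16/23)) - 1*(-254) = (28 + (-2 + 16*(1/23))) + 254 = (28 + (-2 + 16/23)) + 254 = (28 - 30/23) + 254 = 614/23 + 254 = 6456/23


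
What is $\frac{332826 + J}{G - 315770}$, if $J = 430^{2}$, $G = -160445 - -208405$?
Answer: $- \frac{258863}{133905} \approx -1.9332$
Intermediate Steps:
$G = 47960$ ($G = -160445 + 208405 = 47960$)
$J = 184900$
$\frac{332826 + J}{G - 315770} = \frac{332826 + 184900}{47960 - 315770} = \frac{517726}{-267810} = 517726 \left(- \frac{1}{267810}\right) = - \frac{258863}{133905}$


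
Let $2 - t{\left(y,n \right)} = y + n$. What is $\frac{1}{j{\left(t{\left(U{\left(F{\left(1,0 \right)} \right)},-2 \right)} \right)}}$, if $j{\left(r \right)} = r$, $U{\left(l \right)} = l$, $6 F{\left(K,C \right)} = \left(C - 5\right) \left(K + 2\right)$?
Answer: $\frac{2}{13} \approx 0.15385$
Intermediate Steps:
$F{\left(K,C \right)} = \frac{\left(-5 + C\right) \left(2 + K\right)}{6}$ ($F{\left(K,C \right)} = \frac{\left(C - 5\right) \left(K + 2\right)}{6} = \frac{\left(-5 + C\right) \left(2 + K\right)}{6}$)
$t{\left(y,n \right)} = 2 - n - y$ ($t{\left(y,n \right)} = 2 - \left(y + n\right) = 2 - \left(n + y\right) = 2 - n - y$)
$\frac{1}{j{\left(t{\left(U{\left(F{\left(1,0 \right)} \right)},-2 \right)} \right)}} = \frac{1}{2 - -2 - \left(- \frac{5}{3} - \frac{5}{6} + \frac{1}{3} \cdot 0 + \frac{1}{6} \cdot 0 \cdot 1\right)} = \frac{1}{2 + 2 - \left(- \frac{5}{3} - \frac{5}{6} + 0 + 0\right)} = \frac{1}{2 + 2 - - \frac{5}{2}} = \frac{1}{2 + 2 + \frac{5}{2}} = \frac{1}{\frac{13}{2}} = \frac{2}{13}$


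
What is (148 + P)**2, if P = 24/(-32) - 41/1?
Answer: 180625/16 ≈ 11289.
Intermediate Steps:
P = -167/4 (P = 24*(-1/32) - 41*1 = -3/4 - 41 = -167/4 ≈ -41.750)
(148 + P)**2 = (148 - 167/4)**2 = (425/4)**2 = 180625/16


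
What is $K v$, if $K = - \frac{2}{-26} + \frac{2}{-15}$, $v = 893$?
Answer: $- \frac{9823}{195} \approx -50.374$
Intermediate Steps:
$K = - \frac{11}{195}$ ($K = \left(-2\right) \left(- \frac{1}{26}\right) + 2 \left(- \frac{1}{15}\right) = \frac{1}{13} - \frac{2}{15} = - \frac{11}{195} \approx -0.05641$)
$K v = \left(- \frac{11}{195}\right) 893 = - \frac{9823}{195}$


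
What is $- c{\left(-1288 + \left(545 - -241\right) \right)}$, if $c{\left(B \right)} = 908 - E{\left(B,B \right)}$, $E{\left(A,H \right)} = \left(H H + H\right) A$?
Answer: $-126254912$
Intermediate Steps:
$E{\left(A,H \right)} = A \left(H + H^{2}\right)$ ($E{\left(A,H \right)} = \left(H^{2} + H\right) A = \left(H + H^{2}\right) A = A \left(H + H^{2}\right)$)
$c{\left(B \right)} = 908 - B^{2} \left(1 + B\right)$ ($c{\left(B \right)} = 908 - B B \left(1 + B\right) = 908 - B^{2} \left(1 + B\right)$)
$- c{\left(-1288 + \left(545 - -241\right) \right)} = - (908 - \left(-1288 + \left(545 - -241\right)\right)^{2} - \left(-1288 + \left(545 - -241\right)\right)^{3}) = - (908 - \left(-1288 + \left(545 + 241\right)\right)^{2} - \left(-1288 + \left(545 + 241\right)\right)^{3}) = - (908 - \left(-1288 + 786\right)^{2} - \left(-1288 + 786\right)^{3}) = - (908 - \left(-502\right)^{2} - \left(-502\right)^{3}) = - (908 - 252004 - -126506008) = - (908 - 252004 + 126506008) = \left(-1\right) 126254912 = -126254912$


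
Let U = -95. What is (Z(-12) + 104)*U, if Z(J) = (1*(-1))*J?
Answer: -11020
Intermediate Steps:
Z(J) = -J
(Z(-12) + 104)*U = (-1*(-12) + 104)*(-95) = (12 + 104)*(-95) = 116*(-95) = -11020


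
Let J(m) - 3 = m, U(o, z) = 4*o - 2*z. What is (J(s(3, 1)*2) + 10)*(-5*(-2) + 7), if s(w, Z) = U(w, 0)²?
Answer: 5117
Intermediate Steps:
U(o, z) = -2*z + 4*o
s(w, Z) = 16*w² (s(w, Z) = (-2*0 + 4*w)² = (0 + 4*w)² = (4*w)² = 16*w²)
J(m) = 3 + m
(J(s(3, 1)*2) + 10)*(-5*(-2) + 7) = ((3 + (16*3²)*2) + 10)*(-5*(-2) + 7) = ((3 + (16*9)*2) + 10)*(10 + 7) = ((3 + 144*2) + 10)*17 = ((3 + 288) + 10)*17 = (291 + 10)*17 = 301*17 = 5117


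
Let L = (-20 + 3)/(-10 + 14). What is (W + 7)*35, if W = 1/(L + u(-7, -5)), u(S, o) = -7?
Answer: 2177/9 ≈ 241.89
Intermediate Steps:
L = -17/4 ≈ -4.2500
W = -4/45 (W = 1/(-17/4 - 7) = 1/(-45/4) = -4/45 ≈ -0.088889)
(W + 7)*35 = (-4/45 + 7)*35 = (311/45)*35 = 2177/9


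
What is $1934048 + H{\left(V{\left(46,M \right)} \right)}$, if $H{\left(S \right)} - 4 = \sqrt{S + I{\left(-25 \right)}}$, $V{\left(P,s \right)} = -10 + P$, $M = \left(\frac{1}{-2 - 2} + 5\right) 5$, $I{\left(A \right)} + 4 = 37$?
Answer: $1934052 + \sqrt{69} \approx 1.9341 \cdot 10^{6}$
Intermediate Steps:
$I{\left(A \right)} = 33$ ($I{\left(A \right)} = -4 + 37 = 33$)
$M = \frac{95}{4}$ ($M = \left(\frac{1}{-4} + 5\right) 5 = \left(- \frac{1}{4} + 5\right) 5 = \frac{19}{4} \cdot 5 = \frac{95}{4} \approx 23.75$)
$H{\left(S \right)} = 4 + \sqrt{33 + S}$ ($H{\left(S \right)} = 4 + \sqrt{S + 33} = 4 + \sqrt{33 + S}$)
$1934048 + H{\left(V{\left(46,M \right)} \right)} = 1934048 + \left(4 + \sqrt{33 + \left(-10 + 46\right)}\right) = 1934048 + \left(4 + \sqrt{33 + 36}\right) = 1934048 + \left(4 + \sqrt{69}\right) = 1934052 + \sqrt{69}$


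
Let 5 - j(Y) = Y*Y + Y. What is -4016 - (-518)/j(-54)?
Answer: -11474230/2857 ≈ -4016.2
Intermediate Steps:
j(Y) = 5 - Y - Y² (j(Y) = 5 - (Y*Y + Y) = 5 - (Y² + Y) = 5 - (Y + Y²) = 5 + (-Y - Y²) = 5 - Y - Y²)
-4016 - (-518)/j(-54) = -4016 - (-518)/(5 - 1*(-54) - 1*(-54)²) = -4016 - (-518)/(5 + 54 - 1*2916) = -4016 - (-518)/(5 + 54 - 2916) = -4016 - (-518)/(-2857) = -4016 - (-518)*(-1)/2857 = -4016 - 1*518/2857 = -4016 - 518/2857 = -11474230/2857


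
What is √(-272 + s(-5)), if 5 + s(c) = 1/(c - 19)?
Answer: I*√39894/12 ≈ 16.645*I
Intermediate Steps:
s(c) = -5 + 1/(-19 + c) (s(c) = -5 + 1/(c - 19) = -5 + 1/(-19 + c))
√(-272 + s(-5)) = √(-272 + (96 - 5*(-5))/(-19 - 5)) = √(-272 + (96 + 25)/(-24)) = √(-272 - 1/24*121) = √(-272 - 121/24) = √(-6649/24) = I*√39894/12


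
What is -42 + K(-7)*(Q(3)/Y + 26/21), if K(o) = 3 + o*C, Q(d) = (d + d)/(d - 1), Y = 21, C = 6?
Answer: -671/7 ≈ -95.857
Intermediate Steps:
Q(d) = 2*d/(-1 + d) (Q(d) = (2*d)/(-1 + d) = 2*d/(-1 + d))
K(o) = 3 + 6*o (K(o) = 3 + o*6 = 3 + 6*o)
-42 + K(-7)*(Q(3)/Y + 26/21) = -42 + (3 + 6*(-7))*((2*3/(-1 + 3))/21 + 26/21) = -42 + (3 - 42)*((2*3/2)*(1/21) + 26*(1/21)) = -42 - 39*((2*3*(½))*(1/21) + 26/21) = -42 - 39*(3*(1/21) + 26/21) = -42 - 39*(⅐ + 26/21) = -42 - 39*29/21 = -42 - 377/7 = -671/7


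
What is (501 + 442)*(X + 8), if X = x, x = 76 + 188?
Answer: 256496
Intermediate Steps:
x = 264
X = 264
(501 + 442)*(X + 8) = (501 + 442)*(264 + 8) = 943*272 = 256496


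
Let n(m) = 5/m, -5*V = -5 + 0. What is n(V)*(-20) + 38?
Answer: -62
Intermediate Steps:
V = 1 (V = -(-5 + 0)/5 = -1/5*(-5) = 1)
n(V)*(-20) + 38 = (5/1)*(-20) + 38 = (5*1)*(-20) + 38 = 5*(-20) + 38 = -100 + 38 = -62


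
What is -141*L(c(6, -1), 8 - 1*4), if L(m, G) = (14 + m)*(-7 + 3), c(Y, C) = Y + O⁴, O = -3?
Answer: 56964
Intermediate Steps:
c(Y, C) = 81 + Y (c(Y, C) = Y + (-3)⁴ = Y + 81 = 81 + Y)
L(m, G) = -56 - 4*m (L(m, G) = (14 + m)*(-4) = -56 - 4*m)
-141*L(c(6, -1), 8 - 1*4) = -141*(-56 - 4*(81 + 6)) = -141*(-56 - 4*87) = -141*(-56 - 348) = -141*(-404) = 56964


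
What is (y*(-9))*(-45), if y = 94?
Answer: 38070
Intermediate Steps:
(y*(-9))*(-45) = (94*(-9))*(-45) = -846*(-45) = 38070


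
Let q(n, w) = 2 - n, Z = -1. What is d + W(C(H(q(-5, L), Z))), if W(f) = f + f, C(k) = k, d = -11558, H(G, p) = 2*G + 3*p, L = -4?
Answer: -11536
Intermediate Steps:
W(f) = 2*f
d + W(C(H(q(-5, L), Z))) = -11558 + 2*(2*(2 - 1*(-5)) + 3*(-1)) = -11558 + 2*(2*(2 + 5) - 3) = -11558 + 2*(2*7 - 3) = -11558 + 2*(14 - 3) = -11558 + 2*11 = -11558 + 22 = -11536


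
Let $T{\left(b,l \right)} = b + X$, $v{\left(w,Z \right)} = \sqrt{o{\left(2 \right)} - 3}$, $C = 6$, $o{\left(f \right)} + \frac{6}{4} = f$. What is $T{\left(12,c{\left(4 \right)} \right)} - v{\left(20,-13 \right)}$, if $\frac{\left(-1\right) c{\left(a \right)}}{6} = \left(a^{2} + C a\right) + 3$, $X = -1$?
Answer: $11 - \frac{i \sqrt{10}}{2} \approx 11.0 - 1.5811 i$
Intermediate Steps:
$o{\left(f \right)} = - \frac{3}{2} + f$
$v{\left(w,Z \right)} = \frac{i \sqrt{10}}{2}$ ($v{\left(w,Z \right)} = \sqrt{\left(- \frac{3}{2} + 2\right) - 3} = \sqrt{\frac{1}{2} - 3} = \sqrt{- \frac{5}{2}} = \frac{i \sqrt{10}}{2}$)
$c{\left(a \right)} = -18 - 36 a - 6 a^{2}$ ($c{\left(a \right)} = - 6 \left(\left(a^{2} + 6 a\right) + 3\right) = - 6 \left(3 + a^{2} + 6 a\right) = -18 - 36 a - 6 a^{2}$)
$T{\left(b,l \right)} = -1 + b$ ($T{\left(b,l \right)} = b - 1 = -1 + b$)
$T{\left(12,c{\left(4 \right)} \right)} - v{\left(20,-13 \right)} = \left(-1 + 12\right) - \frac{i \sqrt{10}}{2} = 11 - \frac{i \sqrt{10}}{2}$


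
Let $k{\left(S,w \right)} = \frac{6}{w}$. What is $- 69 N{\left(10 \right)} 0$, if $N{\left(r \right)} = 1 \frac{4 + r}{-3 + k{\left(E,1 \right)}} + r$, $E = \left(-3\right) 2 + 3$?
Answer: $0$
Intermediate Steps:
$E = -3$ ($E = -6 + 3 = -3$)
$N{\left(r \right)} = \frac{4}{3} + \frac{4 r}{3}$ ($N{\left(r \right)} = 1 \frac{4 + r}{-3 + \frac{6}{1}} + r = 1 \frac{4 + r}{-3 + 6 \cdot 1} + r = 1 \frac{4 + r}{-3 + 6} + r = 1 \frac{4 + r}{3} + r = 1 \left(4 + r\right) \frac{1}{3} + r = 1 \left(\frac{4}{3} + \frac{r}{3}\right) + r = \left(\frac{4}{3} + \frac{r}{3}\right) + r = \frac{4}{3} + \frac{4 r}{3}$)
$- 69 N{\left(10 \right)} 0 = - 69 \left(\frac{4}{3} + \frac{4}{3} \cdot 10\right) 0 = - 69 \left(\frac{4}{3} + \frac{40}{3}\right) 0 = \left(-69\right) \frac{44}{3} \cdot 0 = \left(-1012\right) 0 = 0$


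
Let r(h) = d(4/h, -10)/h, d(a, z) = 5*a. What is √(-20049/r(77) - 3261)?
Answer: I*√594678705/10 ≈ 2438.6*I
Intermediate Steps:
r(h) = 20/h² (r(h) = (5*(4/h))/h = (20/h)/h = 20/h²)
√(-20049/r(77) - 3261) = √(-20049/(20/77²) - 3261) = √(-20049/(20*(1/5929)) - 3261) = √(-20049/20/5929 - 3261) = √(-20049*5929/20 - 3261) = √(-118870521/20 - 3261) = √(-118935741/20) = I*√594678705/10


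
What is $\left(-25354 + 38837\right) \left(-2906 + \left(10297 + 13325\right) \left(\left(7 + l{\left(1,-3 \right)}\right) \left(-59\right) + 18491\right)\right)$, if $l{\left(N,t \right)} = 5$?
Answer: $5663764978960$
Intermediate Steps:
$\left(-25354 + 38837\right) \left(-2906 + \left(10297 + 13325\right) \left(\left(7 + l{\left(1,-3 \right)}\right) \left(-59\right) + 18491\right)\right) = \left(-25354 + 38837\right) \left(-2906 + \left(10297 + 13325\right) \left(\left(7 + 5\right) \left(-59\right) + 18491\right)\right) = 13483 \left(-2906 + 23622 \left(12 \left(-59\right) + 18491\right)\right) = 13483 \left(-2906 + 23622 \left(-708 + 18491\right)\right) = 13483 \left(-2906 + 23622 \cdot 17783\right) = 13483 \left(-2906 + 420070026\right) = 13483 \cdot 420067120 = 5663764978960$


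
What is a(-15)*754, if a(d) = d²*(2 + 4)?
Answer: 1017900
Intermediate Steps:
a(d) = 6*d² (a(d) = d²*6 = 6*d²)
a(-15)*754 = (6*(-15)²)*754 = (6*225)*754 = 1350*754 = 1017900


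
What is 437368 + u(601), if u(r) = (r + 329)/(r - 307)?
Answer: 21431187/49 ≈ 4.3737e+5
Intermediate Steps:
u(r) = (329 + r)/(-307 + r)
437368 + u(601) = 437368 + (329 + 601)/(-307 + 601) = 437368 + 930/294 = 437368 + (1/294)*930 = 437368 + 155/49 = 21431187/49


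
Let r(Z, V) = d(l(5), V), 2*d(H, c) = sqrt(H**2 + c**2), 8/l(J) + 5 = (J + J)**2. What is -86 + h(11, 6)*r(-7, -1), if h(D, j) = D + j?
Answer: -86 + 17*sqrt(9089)/190 ≈ -77.470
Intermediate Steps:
l(J) = 8/(-5 + 4*J**2) (l(J) = 8/(-5 + (J + J)**2) = 8/(-5 + (2*J)**2) = 8/(-5 + 4*J**2))
d(H, c) = sqrt(H**2 + c**2)/2
r(Z, V) = sqrt(64/9025 + V**2)/2 (r(Z, V) = sqrt((8/(-5 + 4*5**2))**2 + V**2)/2 = sqrt((8/(-5 + 4*25))**2 + V**2)/2 = sqrt((8/(-5 + 100))**2 + V**2)/2 = sqrt((8/95)**2 + V**2)/2 = sqrt(64/9025 + V**2)/2)
-86 + h(11, 6)*r(-7, -1) = -86 + (11 + 6)*(sqrt(64 + 9025*(-1)**2)/190) = -86 + 17*(sqrt(64 + 9025*1)/190) = -86 + 17*(sqrt(64 + 9025)/190) = -86 + 17*(sqrt(9089)/190) = -86 + 17*sqrt(9089)/190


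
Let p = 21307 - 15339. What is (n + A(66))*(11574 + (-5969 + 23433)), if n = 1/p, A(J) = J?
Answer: 5718874391/2984 ≈ 1.9165e+6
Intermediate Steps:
p = 5968
n = 1/5968 ≈ 0.00016756
(n + A(66))*(11574 + (-5969 + 23433)) = (1/5968 + 66)*(11574 + (-5969 + 23433)) = 393889*(11574 + 17464)/5968 = (393889/5968)*29038 = 5718874391/2984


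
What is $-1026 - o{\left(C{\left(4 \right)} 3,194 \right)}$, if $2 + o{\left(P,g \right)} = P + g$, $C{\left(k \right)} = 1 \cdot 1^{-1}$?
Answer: $-1221$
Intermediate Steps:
$C{\left(k \right)} = 1$ ($C{\left(k \right)} = 1 \cdot 1 = 1$)
$o{\left(P,g \right)} = -2 + P + g$ ($o{\left(P,g \right)} = -2 + \left(P + g\right) = -2 + P + g$)
$-1026 - o{\left(C{\left(4 \right)} 3,194 \right)} = -1026 - \left(-2 + 1 \cdot 3 + 194\right) = -1026 - \left(-2 + 3 + 194\right) = -1026 - 195 = -1221$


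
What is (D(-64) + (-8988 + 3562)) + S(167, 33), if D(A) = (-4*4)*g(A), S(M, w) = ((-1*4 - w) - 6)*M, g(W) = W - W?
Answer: -12607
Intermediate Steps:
g(W) = 0
S(M, w) = M*(-10 - w) (S(M, w) = ((-4 - w) - 6)*M = (-10 - w)*M = M*(-10 - w))
D(A) = 0 (D(A) = -4*4*0 = -16*0 = 0)
(D(-64) + (-8988 + 3562)) + S(167, 33) = (0 + (-8988 + 3562)) - 1*167*(10 + 33) = (0 - 5426) - 1*167*43 = -5426 - 7181 = -12607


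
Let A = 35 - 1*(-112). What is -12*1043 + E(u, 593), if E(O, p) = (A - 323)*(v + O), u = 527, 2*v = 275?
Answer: -129468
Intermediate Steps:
A = 147 (A = 35 + 112 = 147)
v = 275/2 (v = (½)*275 = 275/2 ≈ 137.50)
E(O, p) = -24200 - 176*O (E(O, p) = (147 - 323)*(275/2 + O) = -176*(275/2 + O) = -24200 - 176*O)
-12*1043 + E(u, 593) = -12*1043 + (-24200 - 176*527) = -12516 + (-24200 - 92752) = -12516 - 116952 = -129468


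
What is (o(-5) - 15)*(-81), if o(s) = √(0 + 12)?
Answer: 1215 - 162*√3 ≈ 934.41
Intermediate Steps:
o(s) = 2*√3 (o(s) = √12 = 2*√3)
(o(-5) - 15)*(-81) = (2*√3 - 15)*(-81) = (-15 + 2*√3)*(-81) = 1215 - 162*√3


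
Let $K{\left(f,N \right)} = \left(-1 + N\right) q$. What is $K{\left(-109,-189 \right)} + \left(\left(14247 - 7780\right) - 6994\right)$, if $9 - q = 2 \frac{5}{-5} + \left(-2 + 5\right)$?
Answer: $-2047$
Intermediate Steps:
$q = 8$ ($q = 9 - \left(2 \frac{5}{-5} + \left(-2 + 5\right)\right) = 9 - \left(2 \cdot 5 \left(- \frac{1}{5}\right) + 3\right) = 9 - \left(2 \left(-1\right) + 3\right) = 9 - \left(-2 + 3\right) = 9 - 1 = 8$)
$K{\left(f,N \right)} = -8 + 8 N$ ($K{\left(f,N \right)} = \left(-1 + N\right) 8 = -8 + 8 N$)
$K{\left(-109,-189 \right)} + \left(\left(14247 - 7780\right) - 6994\right) = \left(-8 + 8 \left(-189\right)\right) + \left(\left(14247 - 7780\right) - 6994\right) = \left(-8 - 1512\right) + \left(\left(14247 - 7780\right) - 6994\right) = -1520 + \left(\left(14247 - 7780\right) - 6994\right) = -1520 + \left(6467 - 6994\right) = -1520 - 527 = -2047$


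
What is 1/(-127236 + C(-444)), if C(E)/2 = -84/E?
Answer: -37/4707718 ≈ -7.8594e-6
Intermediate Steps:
C(E) = -168/E (C(E) = 2*(-84/E) = -168/E)
1/(-127236 + C(-444)) = 1/(-127236 - 168/(-444)) = 1/(-127236 - 168*(-1/444)) = 1/(-127236 + 14/37) = 1/(-4707718/37) = -37/4707718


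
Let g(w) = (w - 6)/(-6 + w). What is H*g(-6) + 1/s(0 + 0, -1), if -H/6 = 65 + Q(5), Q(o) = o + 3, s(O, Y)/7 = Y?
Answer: -3067/7 ≈ -438.14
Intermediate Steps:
s(O, Y) = 7*Y
Q(o) = 3 + o
H = -438 (H = -6*(65 + (3 + 5)) = -6*(65 + 8) = -6*73 = -438)
g(w) = 1 (g(w) = (-6 + w)/(-6 + w) = 1)
H*g(-6) + 1/s(0 + 0, -1) = -438*1 + 1/(7*(-1)) = -438 + 1/(-7) = -438 - 1/7 = -3067/7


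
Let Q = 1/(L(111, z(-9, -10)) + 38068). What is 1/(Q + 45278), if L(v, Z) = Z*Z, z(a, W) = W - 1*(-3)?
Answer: 38117/1725861527 ≈ 2.2086e-5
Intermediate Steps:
z(a, W) = 3 + W (z(a, W) = W + 3 = 3 + W)
L(v, Z) = Z²
Q = 1/38117 (Q = 1/((3 - 10)² + 38068) = 1/((-7)² + 38068) = 1/(49 + 38068) = 1/38117 ≈ 2.6235e-5)
1/(Q + 45278) = 1/(1/38117 + 45278) = 1/(1725861527/38117) = 38117/1725861527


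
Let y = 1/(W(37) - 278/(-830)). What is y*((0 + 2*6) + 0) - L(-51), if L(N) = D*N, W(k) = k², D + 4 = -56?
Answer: -869456730/284137 ≈ -3060.0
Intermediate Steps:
D = -60 (D = -4 - 56 = -60)
y = 415/568274 (y = 1/(37² - 278/(-830)) = 1/(1369 - 278*(-1/830)) = 1/(1369 + 139/415) = 1/(568274/415) = 415/568274 ≈ 0.00073028)
L(N) = -60*N
y*((0 + 2*6) + 0) - L(-51) = 415*((0 + 2*6) + 0)/568274 - (-60)*(-51) = 415*((0 + 12) + 0)/568274 - 1*3060 = 415*(12 + 0)/568274 - 3060 = (415/568274)*12 - 3060 = 2490/284137 - 3060 = -869456730/284137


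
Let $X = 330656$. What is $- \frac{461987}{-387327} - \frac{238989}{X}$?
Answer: $\frac{60191881069}{128071996512} \approx 0.46998$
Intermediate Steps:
$- \frac{461987}{-387327} - \frac{238989}{X} = - \frac{461987}{-387327} - \frac{238989}{330656} = \left(-461987\right) \left(- \frac{1}{387327}\right) - \frac{238989}{330656} = \frac{461987}{387327} - \frac{238989}{330656} = \frac{60191881069}{128071996512}$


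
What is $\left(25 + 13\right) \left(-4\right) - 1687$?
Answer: $-1839$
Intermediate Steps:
$\left(25 + 13\right) \left(-4\right) - 1687 = 38 \left(-4\right) - 1687 = -152 - 1687 = -1839$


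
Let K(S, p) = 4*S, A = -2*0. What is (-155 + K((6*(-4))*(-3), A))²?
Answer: 17689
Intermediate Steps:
A = 0
(-155 + K((6*(-4))*(-3), A))² = (-155 + 4*((6*(-4))*(-3)))² = (-155 + 4*(-24*(-3)))² = (-155 + 4*72)² = (-155 + 288)² = 133² = 17689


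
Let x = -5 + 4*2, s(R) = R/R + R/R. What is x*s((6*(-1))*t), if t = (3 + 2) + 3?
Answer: 6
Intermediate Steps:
t = 8 (t = 5 + 3 = 8)
s(R) = 2 (s(R) = 1 + 1 = 2)
x = 3 (x = -5 + 8 = 3)
x*s((6*(-1))*t) = 3*2 = 6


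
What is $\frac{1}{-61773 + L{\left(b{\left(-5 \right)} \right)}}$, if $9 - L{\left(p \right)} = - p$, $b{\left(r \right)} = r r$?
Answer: $- \frac{1}{61739} \approx -1.6197 \cdot 10^{-5}$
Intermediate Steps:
$b{\left(r \right)} = r^{2}$
$L{\left(p \right)} = 9 + p$ ($L{\left(p \right)} = 9 - - p = 9 + p$)
$\frac{1}{-61773 + L{\left(b{\left(-5 \right)} \right)}} = \frac{1}{-61773 + \left(9 + \left(-5\right)^{2}\right)} = \frac{1}{-61773 + \left(9 + 25\right)} = \frac{1}{-61773 + 34} = \frac{1}{-61739} = - \frac{1}{61739}$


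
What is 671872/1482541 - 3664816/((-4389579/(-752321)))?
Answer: -4087537583844453488/6507730840239 ≈ -6.2811e+5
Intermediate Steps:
671872/1482541 - 3664816/((-4389579/(-752321))) = 671872*(1/1482541) - 3664816/((-4389579*(-1/752321))) = 671872/1482541 - 3664816/4389579/752321 = 671872/1482541 - 3664816*752321/4389579 = 671872/1482541 - 2757118037936/4389579 = -4087537583844453488/6507730840239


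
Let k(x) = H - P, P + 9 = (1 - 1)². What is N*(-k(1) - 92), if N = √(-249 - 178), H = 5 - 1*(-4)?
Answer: -110*I*√427 ≈ -2273.0*I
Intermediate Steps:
H = 9 (H = 5 + 4 = 9)
P = -9 (P = -9 + (1 - 1)² = -9 + 0² = -9 + 0 = -9)
k(x) = 18 (k(x) = 9 - 1*(-9) = 9 + 9 = 18)
N = I*√427 (N = √(-427) = I*√427 ≈ 20.664*I)
N*(-k(1) - 92) = (I*√427)*(-1*18 - 92) = (I*√427)*(-18 - 92) = (I*√427)*(-110) = -110*I*√427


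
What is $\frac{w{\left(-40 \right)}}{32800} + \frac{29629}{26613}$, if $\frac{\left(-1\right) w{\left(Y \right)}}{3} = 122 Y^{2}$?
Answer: $- \frac{18265927}{1091133} \approx -16.74$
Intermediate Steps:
$w{\left(Y \right)} = - 366 Y^{2}$ ($w{\left(Y \right)} = - 3 \cdot 122 Y^{2} = - 366 Y^{2}$)
$\frac{w{\left(-40 \right)}}{32800} + \frac{29629}{26613} = \frac{\left(-366\right) \left(-40\right)^{2}}{32800} + \frac{29629}{26613} = \left(-366\right) 1600 \cdot \frac{1}{32800} + 29629 \cdot \frac{1}{26613} = \left(-585600\right) \frac{1}{32800} + \frac{29629}{26613} = - \frac{732}{41} + \frac{29629}{26613} = - \frac{18265927}{1091133}$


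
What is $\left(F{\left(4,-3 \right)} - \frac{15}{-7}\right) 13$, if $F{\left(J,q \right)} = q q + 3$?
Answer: $\frac{1287}{7} \approx 183.86$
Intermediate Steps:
$F{\left(J,q \right)} = 3 + q^{2}$ ($F{\left(J,q \right)} = q^{2} + 3 = 3 + q^{2}$)
$\left(F{\left(4,-3 \right)} - \frac{15}{-7}\right) 13 = \left(\left(3 + \left(-3\right)^{2}\right) - \frac{15}{-7}\right) 13 = \left(\left(3 + 9\right) - - \frac{15}{7}\right) 13 = \left(12 + \frac{15}{7}\right) 13 = \frac{99}{7} \cdot 13 = \frac{1287}{7}$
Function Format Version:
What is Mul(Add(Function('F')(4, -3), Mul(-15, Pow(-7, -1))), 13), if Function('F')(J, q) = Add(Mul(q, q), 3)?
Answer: Rational(1287, 7) ≈ 183.86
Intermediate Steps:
Function('F')(J, q) = Add(3, Pow(q, 2)) (Function('F')(J, q) = Add(Pow(q, 2), 3) = Add(3, Pow(q, 2)))
Mul(Add(Function('F')(4, -3), Mul(-15, Pow(-7, -1))), 13) = Mul(Add(Add(3, Pow(-3, 2)), Mul(-15, Pow(-7, -1))), 13) = Mul(Add(Add(3, 9), Mul(-15, Rational(-1, 7))), 13) = Mul(Add(12, Rational(15, 7)), 13) = Mul(Rational(99, 7), 13) = Rational(1287, 7)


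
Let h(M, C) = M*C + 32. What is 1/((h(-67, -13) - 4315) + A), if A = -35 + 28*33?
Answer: -1/2523 ≈ -0.00039635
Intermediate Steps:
A = 889 (A = -35 + 924 = 889)
h(M, C) = 32 + C*M (h(M, C) = C*M + 32 = 32 + C*M)
1/((h(-67, -13) - 4315) + A) = 1/(((32 - 13*(-67)) - 4315) + 889) = 1/(((32 + 871) - 4315) + 889) = 1/((903 - 4315) + 889) = 1/(-3412 + 889) = 1/(-2523) = -1/2523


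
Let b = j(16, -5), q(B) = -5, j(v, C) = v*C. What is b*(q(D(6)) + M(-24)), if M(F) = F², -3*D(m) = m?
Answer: -45680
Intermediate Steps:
j(v, C) = C*v
D(m) = -m/3
b = -80 (b = -5*16 = -80)
b*(q(D(6)) + M(-24)) = -80*(-5 + (-24)²) = -80*(-5 + 576) = -80*571 = -45680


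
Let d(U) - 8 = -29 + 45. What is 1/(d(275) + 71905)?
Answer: 1/71929 ≈ 1.3903e-5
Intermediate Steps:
d(U) = 24 (d(U) = 8 + (-29 + 45) = 8 + 16 = 24)
1/(d(275) + 71905) = 1/(24 + 71905) = 1/71929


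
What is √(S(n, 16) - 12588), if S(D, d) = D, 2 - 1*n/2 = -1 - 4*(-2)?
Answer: I*√12598 ≈ 112.24*I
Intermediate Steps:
n = -10 (n = 4 - 2*(-1 - 4*(-2)) = 4 - 2*(-1 + 8) = 4 - 2*7 = 4 - 14 = -10)
√(S(n, 16) - 12588) = √(-10 - 12588) = √(-12598) = I*√12598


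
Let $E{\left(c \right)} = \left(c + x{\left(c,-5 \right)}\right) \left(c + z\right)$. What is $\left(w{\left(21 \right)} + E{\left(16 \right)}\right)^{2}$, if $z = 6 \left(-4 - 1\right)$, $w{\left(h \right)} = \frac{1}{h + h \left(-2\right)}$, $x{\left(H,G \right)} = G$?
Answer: $\frac{10465225}{441} \approx 23731.0$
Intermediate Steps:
$w{\left(h \right)} = - \frac{1}{h}$ ($w{\left(h \right)} = \frac{1}{h - 2 h} = \frac{1}{\left(-1\right) h} = - \frac{1}{h}$)
$z = -30$ ($z = 6 \left(-5\right) = -30$)
$E{\left(c \right)} = \left(-30 + c\right) \left(-5 + c\right)$ ($E{\left(c \right)} = \left(c - 5\right) \left(c - 30\right) = \left(-5 + c\right) \left(-30 + c\right) = \left(-30 + c\right) \left(-5 + c\right)$)
$\left(w{\left(21 \right)} + E{\left(16 \right)}\right)^{2} = \left(- \frac{1}{21} + \left(150 + 16^{2} - 560\right)\right)^{2} = \left(\left(-1\right) \frac{1}{21} + \left(150 + 256 - 560\right)\right)^{2} = \left(- \frac{1}{21} - 154\right)^{2} = \left(- \frac{3235}{21}\right)^{2} = \frac{10465225}{441}$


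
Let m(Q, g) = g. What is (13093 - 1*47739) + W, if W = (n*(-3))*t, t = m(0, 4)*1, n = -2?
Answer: -34622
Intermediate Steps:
t = 4 (t = 4*1 = 4)
W = 24 (W = -2*(-3)*4 = 6*4 = 24)
(13093 - 1*47739) + W = (13093 - 1*47739) + 24 = (13093 - 47739) + 24 = -34646 + 24 = -34622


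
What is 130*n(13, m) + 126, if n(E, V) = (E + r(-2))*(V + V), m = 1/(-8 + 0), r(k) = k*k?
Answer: -853/2 ≈ -426.50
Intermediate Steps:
r(k) = k**2
m = -1/8 (m = 1/(-8) = -1/8 ≈ -0.12500)
n(E, V) = 2*V*(4 + E) (n(E, V) = (E + (-2)**2)*(V + V) = (E + 4)*(2*V) = (4 + E)*(2*V) = 2*V*(4 + E))
130*n(13, m) + 126 = 130*(2*(-1/8)*(4 + 13)) + 126 = 130*(2*(-1/8)*17) + 126 = 130*(-17/4) + 126 = -1105/2 + 126 = -853/2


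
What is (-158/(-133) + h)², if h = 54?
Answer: 53875600/17689 ≈ 3045.7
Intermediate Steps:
(-158/(-133) + h)² = (-158/(-133) + 54)² = (-158*(-1/133) + 54)² = (158/133 + 54)² = (7340/133)² = 53875600/17689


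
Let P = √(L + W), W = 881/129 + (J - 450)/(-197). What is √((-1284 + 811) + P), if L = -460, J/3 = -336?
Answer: √(-305473129137 + 25413*I*√287887129833)/25413 ≈ 0.48527 + 21.754*I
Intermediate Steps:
J = -1008 (J = 3*(-336) = -1008)
W = 361639/25413 (W = 881/129 + (-1008 - 450)/(-197) = 881*(1/129) - 1458*(-1/197) = 881/129 + 1458/197 = 361639/25413 ≈ 14.230)
P = I*√287887129833/25413 (P = √(-460 + 361639/25413) = √(-11328341/25413) = I*√287887129833/25413 ≈ 21.113*I)
√((-1284 + 811) + P) = √((-1284 + 811) + I*√287887129833/25413) = √(-473 + I*√287887129833/25413)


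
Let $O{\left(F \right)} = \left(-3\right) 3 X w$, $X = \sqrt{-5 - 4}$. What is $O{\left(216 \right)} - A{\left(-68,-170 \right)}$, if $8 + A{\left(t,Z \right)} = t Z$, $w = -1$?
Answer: $-11552 + 27 i \approx -11552.0 + 27.0 i$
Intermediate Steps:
$X = 3 i$ ($X = \sqrt{-9} = 3 i \approx 3.0 i$)
$A{\left(t,Z \right)} = -8 + Z t$ ($A{\left(t,Z \right)} = -8 + t Z = -8 + Z t$)
$O{\left(F \right)} = 27 i$ ($O{\left(F \right)} = \left(-3\right) 3 \cdot 3 i \left(-1\right) = - 9 \cdot 3 i \left(-1\right) = - 27 i \left(-1\right) = 27 i$)
$O{\left(216 \right)} - A{\left(-68,-170 \right)} = 27 i - \left(-8 - -11560\right) = 27 i - \left(-8 + 11560\right) = 27 i - 11552 = -11552 + 27 i$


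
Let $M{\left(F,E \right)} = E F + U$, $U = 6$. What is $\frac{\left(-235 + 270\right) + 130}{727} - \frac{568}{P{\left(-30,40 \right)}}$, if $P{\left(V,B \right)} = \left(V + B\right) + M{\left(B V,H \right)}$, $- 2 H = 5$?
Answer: $\frac{10588}{274079} \approx 0.038631$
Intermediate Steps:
$H = - \frac{5}{2}$ ($H = \left(- \frac{1}{2}\right) 5 = - \frac{5}{2} \approx -2.5$)
$M{\left(F,E \right)} = 6 + E F$ ($M{\left(F,E \right)} = E F + 6 = 6 + E F$)
$P{\left(V,B \right)} = 6 + B + V - \frac{5 B V}{2}$ ($P{\left(V,B \right)} = \left(V + B\right) - \left(-6 + \frac{5 B V}{2}\right) = \left(B + V\right) - \left(-6 + \frac{5 B V}{2}\right) = 6 + B + V - \frac{5 B V}{2}$)
$\frac{\left(-235 + 270\right) + 130}{727} - \frac{568}{P{\left(-30,40 \right)}} = \frac{\left(-235 + 270\right) + 130}{727} - \frac{568}{6 + 40 - 30 - 100 \left(-30\right)} = \left(35 + 130\right) \frac{1}{727} - \frac{568}{6 + 40 - 30 + 3000} = 165 \cdot \frac{1}{727} - \frac{568}{3016} = \frac{165}{727} - \frac{71}{377} = \frac{10588}{274079}$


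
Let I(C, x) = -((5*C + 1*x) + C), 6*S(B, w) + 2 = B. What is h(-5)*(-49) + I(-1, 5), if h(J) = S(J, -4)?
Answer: 349/6 ≈ 58.167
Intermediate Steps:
S(B, w) = -⅓ + B/6
h(J) = -⅓ + J/6
I(C, x) = -x - 6*C (I(C, x) = -((5*C + x) + C) = -((x + 5*C) + C) = -(x + 6*C) = -x - 6*C)
h(-5)*(-49) + I(-1, 5) = (-⅓ + (⅙)*(-5))*(-49) + (-1*5 - 6*(-1)) = (-⅓ - ⅚)*(-49) + (-5 + 6) = -7/6*(-49) + 1 = 343/6 + 1 = 349/6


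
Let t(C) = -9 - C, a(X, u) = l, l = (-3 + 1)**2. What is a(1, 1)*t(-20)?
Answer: 44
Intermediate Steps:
l = 4 (l = (-2)**2 = 4)
a(X, u) = 4
a(1, 1)*t(-20) = 4*(-9 - 1*(-20)) = 4*(-9 + 20) = 4*11 = 44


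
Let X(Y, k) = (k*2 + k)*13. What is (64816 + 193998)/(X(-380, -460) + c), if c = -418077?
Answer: -258814/436017 ≈ -0.59359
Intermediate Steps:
X(Y, k) = 39*k (X(Y, k) = (2*k + k)*13 = (3*k)*13 = 39*k)
(64816 + 193998)/(X(-380, -460) + c) = (64816 + 193998)/(39*(-460) - 418077) = 258814/(-17940 - 418077) = 258814/(-436017) = 258814*(-1/436017) = -258814/436017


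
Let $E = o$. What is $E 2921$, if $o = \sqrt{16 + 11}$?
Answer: $8763 \sqrt{3} \approx 15178.0$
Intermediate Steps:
$o = 3 \sqrt{3}$ ($o = \sqrt{27} = 3 \sqrt{3} \approx 5.1962$)
$E = 3 \sqrt{3} \approx 5.1962$
$E 2921 = 3 \sqrt{3} \cdot 2921 = 8763 \sqrt{3}$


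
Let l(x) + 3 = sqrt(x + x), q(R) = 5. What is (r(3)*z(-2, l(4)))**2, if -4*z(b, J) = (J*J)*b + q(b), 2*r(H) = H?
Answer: 17937/64 - 783*sqrt(2)/4 ≈ 3.4333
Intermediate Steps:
r(H) = H/2
l(x) = -3 + sqrt(2)*sqrt(x) (l(x) = -3 + sqrt(x + x) = -3 + sqrt(2*x) = -3 + sqrt(2)*sqrt(x))
z(b, J) = -5/4 - b*J**2/4 (z(b, J) = -((J*J)*b + 5)/4 = -(J**2*b + 5)/4 = -(b*J**2 + 5)/4 = -(5 + b*J**2)/4 = -5/4 - b*J**2/4)
(r(3)*z(-2, l(4)))**2 = (((1/2)*3)*(-5/4 - 1/4*(-2)*(-3 + sqrt(2)*sqrt(4))**2))**2 = (3*(-5/4 - 1/4*(-2)*(-3 + sqrt(2)*2)**2)/2)**2 = (3*(-5/4 - 1/4*(-2)*(-3 + 2*sqrt(2))**2)/2)**2 = (3*(-5/4 + (-3 + 2*sqrt(2))**2/2)/2)**2 = (-15/8 + 3*(-3 + 2*sqrt(2))**2/4)**2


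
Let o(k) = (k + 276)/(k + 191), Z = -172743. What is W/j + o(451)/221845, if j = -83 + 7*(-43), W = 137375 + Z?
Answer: 34981039177/379798640 ≈ 92.104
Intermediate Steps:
W = -35368 (W = 137375 - 172743 = -35368)
o(k) = (276 + k)/(191 + k)
j = -384 (j = -83 - 301 = -384)
W/j + o(451)/221845 = -35368/(-384) + ((276 + 451)/(191 + 451))/221845 = -35368*(-1/384) + (727/642)*(1/221845) = 4421/48 + ((1/642)*727)*(1/221845) = 4421/48 + (727/642)*(1/221845) = 4421/48 + 727/142424490 = 34981039177/379798640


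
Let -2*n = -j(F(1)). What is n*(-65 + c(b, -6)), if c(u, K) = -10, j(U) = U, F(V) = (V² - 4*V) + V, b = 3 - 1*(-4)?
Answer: 75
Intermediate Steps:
b = 7 (b = 3 + 4 = 7)
F(V) = V² - 3*V
n = -1 (n = -(-1)*1*(-3 + 1)/2 = -(-1)*1*(-2)/2 = -(-1)*(-2)/2 = -½*2 = -1)
n*(-65 + c(b, -6)) = -(-65 - 10) = -1*(-75) = 75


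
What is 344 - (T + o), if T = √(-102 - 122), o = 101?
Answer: 243 - 4*I*√14 ≈ 243.0 - 14.967*I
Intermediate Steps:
T = 4*I*√14 (T = √(-224) = 4*I*√14 ≈ 14.967*I)
344 - (T + o) = 344 - (4*I*√14 + 101) = 344 - (101 + 4*I*√14) = 344 + (-101 - 4*I*√14) = 243 - 4*I*√14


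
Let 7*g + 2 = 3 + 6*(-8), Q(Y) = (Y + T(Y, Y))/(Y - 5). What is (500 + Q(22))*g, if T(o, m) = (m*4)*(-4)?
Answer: -383990/119 ≈ -3226.8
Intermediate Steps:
T(o, m) = -16*m (T(o, m) = (4*m)*(-4) = -16*m)
Q(Y) = -15*Y/(-5 + Y) (Q(Y) = (Y - 16*Y)/(Y - 5) = (-15*Y)/(-5 + Y) = -15*Y/(-5 + Y))
g = -47/7 (g = -2/7 + (3 + 6*(-8))/7 = -2/7 + (3 - 48)/7 = -2/7 + (⅐)*(-45) = -2/7 - 45/7 = -47/7 ≈ -6.7143)
(500 + Q(22))*g = (500 - 15*22/(-5 + 22))*(-47/7) = (500 - 15*22/17)*(-47/7) = (500 - 15*22*1/17)*(-47/7) = (500 - 330/17)*(-47/7) = (8170/17)*(-47/7) = -383990/119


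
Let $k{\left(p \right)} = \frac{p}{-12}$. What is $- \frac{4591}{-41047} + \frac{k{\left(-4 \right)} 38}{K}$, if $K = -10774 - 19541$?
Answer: $\frac{415968709}{3733019415} \approx 0.11143$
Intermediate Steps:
$k{\left(p \right)} = - \frac{p}{12}$ ($k{\left(p \right)} = p \left(- \frac{1}{12}\right) = - \frac{p}{12}$)
$K = -30315$
$- \frac{4591}{-41047} + \frac{k{\left(-4 \right)} 38}{K} = - \frac{4591}{-41047} + \frac{\left(- \frac{1}{12}\right) \left(-4\right) 38}{-30315} = \left(-4591\right) \left(- \frac{1}{41047}\right) + \frac{1}{3} \cdot 38 \left(- \frac{1}{30315}\right) = \frac{4591}{41047} + \frac{38}{3} \left(- \frac{1}{30315}\right) = \frac{4591}{41047} - \frac{38}{90945} = \frac{415968709}{3733019415}$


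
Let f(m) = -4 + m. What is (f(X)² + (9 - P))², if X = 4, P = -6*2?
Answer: 441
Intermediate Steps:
P = -12
(f(X)² + (9 - P))² = ((-4 + 4)² + (9 - 1*(-12)))² = (0² + (9 + 12))² = (0 + 21)² = 21² = 441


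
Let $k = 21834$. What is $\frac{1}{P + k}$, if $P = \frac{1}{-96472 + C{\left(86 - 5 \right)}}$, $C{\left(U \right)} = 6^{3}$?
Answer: $\frac{96256}{2101653503} \approx 4.58 \cdot 10^{-5}$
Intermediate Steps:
$C{\left(U \right)} = 216$
$P = - \frac{1}{96256}$ ($P = \frac{1}{-96472 + 216} = \frac{1}{-96256} = - \frac{1}{96256} \approx -1.0389 \cdot 10^{-5}$)
$\frac{1}{P + k} = \frac{1}{- \frac{1}{96256} + 21834} = \frac{1}{\frac{2101653503}{96256}} = \frac{96256}{2101653503}$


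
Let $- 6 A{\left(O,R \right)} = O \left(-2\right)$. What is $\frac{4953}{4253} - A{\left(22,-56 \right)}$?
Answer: $- \frac{78707}{12759} \approx -6.1687$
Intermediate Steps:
$A{\left(O,R \right)} = \frac{O}{3}$ ($A{\left(O,R \right)} = - \frac{O \left(-2\right)}{6} = - \frac{\left(-2\right) O}{6} = \frac{O}{3}$)
$\frac{4953}{4253} - A{\left(22,-56 \right)} = \frac{4953}{4253} - \frac{1}{3} \cdot 22 = 4953 \cdot \frac{1}{4253} - \frac{22}{3} = \frac{4953}{4253} - \frac{22}{3} = - \frac{78707}{12759}$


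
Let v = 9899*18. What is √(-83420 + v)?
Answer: √94762 ≈ 307.83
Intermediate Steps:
v = 178182
√(-83420 + v) = √(-83420 + 178182) = √94762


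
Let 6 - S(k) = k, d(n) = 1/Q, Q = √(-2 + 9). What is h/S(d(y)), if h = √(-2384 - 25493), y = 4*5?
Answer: I*√195139/251 + 42*I*√27877/251 ≈ 29.698*I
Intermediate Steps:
y = 20
Q = √7 ≈ 2.6458
h = I*√27877 (h = √(-27877) = I*√27877 ≈ 166.96*I)
d(n) = √7/7 (d(n) = 1/(√7) = √7/7)
S(k) = 6 - k
h/S(d(y)) = (I*√27877)/(6 - √7/7) = I*√27877/(6 - √7/7)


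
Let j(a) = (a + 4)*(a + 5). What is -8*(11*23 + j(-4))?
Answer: -2024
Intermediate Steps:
j(a) = (4 + a)*(5 + a)
-8*(11*23 + j(-4)) = -8*(11*23 + (20 + (-4)² + 9*(-4))) = -8*(253 + (20 + 16 - 36)) = -8*(253 + 0) = -8*253 = -2024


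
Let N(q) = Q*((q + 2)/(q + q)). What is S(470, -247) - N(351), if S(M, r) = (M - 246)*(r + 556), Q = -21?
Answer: 16199015/234 ≈ 69227.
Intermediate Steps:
S(M, r) = (-246 + M)*(556 + r)
N(q) = -21*(2 + q)/(2*q) (N(q) = -21*(q + 2)/(q + q) = -21*(2 + q)/(2*q))
S(470, -247) - N(351) = (-136776 - 246*(-247) + 556*470 + 470*(-247)) - (-21/2 - 21/351) = (-136776 + 60762 + 261320 - 116090) - (-21/2 - 21*1/351) = 69216 - (-21/2 - 7/117) = 69216 - 1*(-2471/234) = 69216 + 2471/234 = 16199015/234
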